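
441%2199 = 441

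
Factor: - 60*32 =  - 2^7*3^1*5^1 = - 1920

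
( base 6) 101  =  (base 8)45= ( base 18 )21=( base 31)16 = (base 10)37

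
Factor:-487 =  - 487^1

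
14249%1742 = 313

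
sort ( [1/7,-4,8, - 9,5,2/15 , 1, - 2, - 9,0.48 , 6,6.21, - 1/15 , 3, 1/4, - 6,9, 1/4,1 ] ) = [- 9, - 9, - 6 , - 4, - 2, - 1/15, 2/15,1/7,1/4 , 1/4,0.48,1, 1,3,5,6,6.21, 8,9]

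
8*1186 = 9488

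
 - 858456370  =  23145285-881601655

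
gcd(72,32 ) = 8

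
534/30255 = 178/10085 = 0.02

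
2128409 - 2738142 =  - 609733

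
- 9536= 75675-85211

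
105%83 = 22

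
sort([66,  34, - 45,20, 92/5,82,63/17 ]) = [-45, 63/17, 92/5,  20, 34,66, 82 ] 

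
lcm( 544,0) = 0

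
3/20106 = 1/6702 = 0.00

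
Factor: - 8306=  - 2^1*4153^1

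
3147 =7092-3945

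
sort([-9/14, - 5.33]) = [-5.33, - 9/14 ]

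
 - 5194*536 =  - 2783984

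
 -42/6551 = -42/6551= -0.01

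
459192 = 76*6042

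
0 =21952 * 0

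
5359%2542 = 275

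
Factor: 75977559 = 3^2*7^1*31^1 *38903^1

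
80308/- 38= -40154/19= -2113.37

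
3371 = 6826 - 3455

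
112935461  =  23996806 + 88938655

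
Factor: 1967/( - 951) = - 3^( - 1)*7^1*281^1*317^( - 1) 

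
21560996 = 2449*8804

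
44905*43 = 1930915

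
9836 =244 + 9592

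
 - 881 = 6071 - 6952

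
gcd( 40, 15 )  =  5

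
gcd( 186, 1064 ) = 2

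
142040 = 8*17755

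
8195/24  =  8195/24  =  341.46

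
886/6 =443/3= 147.67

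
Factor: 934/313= 2^1*313^(-1)*467^1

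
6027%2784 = 459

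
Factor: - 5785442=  - 2^1*13^1*29^1*7673^1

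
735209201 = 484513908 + 250695293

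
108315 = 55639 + 52676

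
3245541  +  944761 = 4190302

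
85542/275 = 311 + 17/275 = 311.06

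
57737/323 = 57737/323 = 178.75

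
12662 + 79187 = 91849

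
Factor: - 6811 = -7^2*139^1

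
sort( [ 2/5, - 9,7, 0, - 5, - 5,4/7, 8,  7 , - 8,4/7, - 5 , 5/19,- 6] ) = [ - 9 , - 8,-6 , - 5, - 5, - 5, 0 , 5/19, 2/5,4/7 , 4/7,7, 7, 8]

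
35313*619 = 21858747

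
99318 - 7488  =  91830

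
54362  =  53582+780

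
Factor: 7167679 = 271^1 * 26449^1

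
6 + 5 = 11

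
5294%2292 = 710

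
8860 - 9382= - 522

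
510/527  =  30/31 = 0.97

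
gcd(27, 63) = 9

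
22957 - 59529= - 36572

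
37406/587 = 63+ 425/587= 63.72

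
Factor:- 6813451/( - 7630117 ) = 11^(-1)*23^1*97^( - 1)*7151^( - 1)*296237^1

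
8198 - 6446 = 1752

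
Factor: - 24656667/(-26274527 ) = 3^1*7^1*23^1*71^1*719^1*26274527^( - 1)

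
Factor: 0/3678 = 0 = 0^1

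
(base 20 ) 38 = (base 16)44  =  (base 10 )68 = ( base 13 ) 53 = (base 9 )75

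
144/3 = 48 = 48.00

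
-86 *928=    - 79808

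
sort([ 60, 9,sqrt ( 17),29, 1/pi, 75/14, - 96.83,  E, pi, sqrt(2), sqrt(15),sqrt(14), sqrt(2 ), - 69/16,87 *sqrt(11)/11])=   [ - 96.83, - 69/16, 1/pi, sqrt(2),sqrt ( 2), E,pi,sqrt (14),sqrt( 15 ), sqrt (17),75/14,9,  87*sqrt(11)/11,29,60 ] 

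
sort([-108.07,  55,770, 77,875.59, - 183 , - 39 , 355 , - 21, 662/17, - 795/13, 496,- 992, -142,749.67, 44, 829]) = [ - 992, - 183, - 142, - 108.07, -795/13,-39, - 21,662/17, 44,  55, 77, 355,496, 749.67 , 770, 829, 875.59] 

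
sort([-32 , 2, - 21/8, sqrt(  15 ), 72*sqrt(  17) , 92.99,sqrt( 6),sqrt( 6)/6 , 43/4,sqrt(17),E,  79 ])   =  [ - 32, - 21/8,sqrt(6 )/6,  2,sqrt( 6 ),E,sqrt(15 ), sqrt( 17),43/4 , 79  ,  92.99,72*sqrt( 17) ]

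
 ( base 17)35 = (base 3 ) 2002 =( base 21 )2e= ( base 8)70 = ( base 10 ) 56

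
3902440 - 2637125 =1265315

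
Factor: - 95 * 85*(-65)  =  5^3*13^1*17^1*19^1 = 524875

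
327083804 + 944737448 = 1271821252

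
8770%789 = 91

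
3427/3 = 3427/3  =  1142.33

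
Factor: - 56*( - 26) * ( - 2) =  - 2912= - 2^5* 7^1*13^1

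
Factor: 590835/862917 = 5^1*  7^1 * 11^(-1) * 17^1*79^( - 1) =595/869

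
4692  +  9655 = 14347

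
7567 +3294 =10861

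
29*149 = 4321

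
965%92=45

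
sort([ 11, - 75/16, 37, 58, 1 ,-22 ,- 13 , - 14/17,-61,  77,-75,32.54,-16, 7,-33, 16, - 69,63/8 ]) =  [-75, - 69,-61, - 33, -22, -16,-13, - 75/16, -14/17, 1, 7, 63/8, 11,16,32.54 , 37, 58,77]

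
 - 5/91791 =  - 5/91791 = - 0.00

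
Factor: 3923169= 3^1*883^1*1481^1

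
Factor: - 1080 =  - 2^3 * 3^3*5^1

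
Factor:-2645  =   - 5^1 * 23^2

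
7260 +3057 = 10317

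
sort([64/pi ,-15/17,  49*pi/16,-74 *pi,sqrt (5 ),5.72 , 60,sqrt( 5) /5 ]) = [ - 74*pi , - 15/17,  sqrt( 5)/5, sqrt( 5 ),  5.72,49 * pi/16,64/pi, 60]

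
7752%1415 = 677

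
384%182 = 20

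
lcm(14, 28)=28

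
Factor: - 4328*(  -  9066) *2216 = 86950627968  =  2^7*3^1*277^1*541^1*1511^1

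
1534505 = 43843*35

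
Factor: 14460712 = 2^3*7^1*71^1*3637^1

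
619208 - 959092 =-339884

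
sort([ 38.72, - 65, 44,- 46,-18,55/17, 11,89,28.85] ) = [ - 65, - 46, -18,55/17,11,28.85 , 38.72,44 , 89] 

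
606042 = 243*2494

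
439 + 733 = 1172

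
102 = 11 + 91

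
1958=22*89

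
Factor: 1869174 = 2^1*3^2*103843^1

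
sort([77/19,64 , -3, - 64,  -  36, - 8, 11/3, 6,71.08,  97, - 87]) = [ - 87, - 64,-36,-8, - 3,11/3, 77/19,6,64, 71.08, 97] 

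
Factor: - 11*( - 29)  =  319 = 11^1*29^1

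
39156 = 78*502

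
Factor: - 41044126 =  - 2^1*607^1*33809^1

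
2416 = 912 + 1504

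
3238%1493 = 252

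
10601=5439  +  5162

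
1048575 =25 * 41943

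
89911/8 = 11238 + 7/8 = 11238.88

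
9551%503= 497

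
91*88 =8008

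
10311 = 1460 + 8851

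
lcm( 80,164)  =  3280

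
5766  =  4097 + 1669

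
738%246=0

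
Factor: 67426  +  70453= 137879 = 7^1*19697^1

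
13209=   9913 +3296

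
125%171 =125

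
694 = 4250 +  - 3556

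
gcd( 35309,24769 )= 527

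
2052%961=130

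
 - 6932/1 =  - 6932 = - 6932.00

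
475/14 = 475/14 = 33.93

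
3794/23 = 164 + 22/23 = 164.96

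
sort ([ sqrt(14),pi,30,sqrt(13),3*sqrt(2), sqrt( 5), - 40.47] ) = [  -  40.47, sqrt(5),  pi,sqrt( 13),sqrt( 14), 3*sqrt( 2 ),  30 ] 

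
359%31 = 18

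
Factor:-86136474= -2^1 * 3^1*277^1*51827^1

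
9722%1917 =137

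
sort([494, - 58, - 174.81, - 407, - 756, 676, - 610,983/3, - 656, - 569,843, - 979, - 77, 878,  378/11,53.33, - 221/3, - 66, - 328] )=[ - 979, - 756, - 656, - 610, - 569, - 407, -328, - 174.81, - 77, - 221/3, - 66, - 58 , 378/11,53.33, 983/3,494,  676,843,878]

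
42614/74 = 21307/37 = 575.86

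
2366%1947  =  419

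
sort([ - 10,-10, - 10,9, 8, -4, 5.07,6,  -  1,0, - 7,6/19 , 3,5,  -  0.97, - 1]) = [  -  10, - 10 , - 10,- 7, - 4, - 1, - 1, - 0.97,0,6/19, 3, 5,5.07,6,8,  9]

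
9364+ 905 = 10269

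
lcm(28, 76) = 532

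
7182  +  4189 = 11371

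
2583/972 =287/108=2.66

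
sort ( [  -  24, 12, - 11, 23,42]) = [ - 24, - 11 , 12,23, 42] 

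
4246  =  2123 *2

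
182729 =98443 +84286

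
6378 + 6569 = 12947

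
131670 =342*385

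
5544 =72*77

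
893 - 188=705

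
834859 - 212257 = 622602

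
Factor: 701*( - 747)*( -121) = 63361287 = 3^2*11^2*83^1 * 701^1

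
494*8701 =4298294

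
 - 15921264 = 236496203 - 252417467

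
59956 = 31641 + 28315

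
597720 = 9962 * 60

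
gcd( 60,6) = 6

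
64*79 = 5056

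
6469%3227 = 15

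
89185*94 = 8383390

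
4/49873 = 4/49873 =0.00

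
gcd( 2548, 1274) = 1274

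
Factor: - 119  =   - 7^1*17^1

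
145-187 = - 42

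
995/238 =4 + 43/238= 4.18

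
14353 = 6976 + 7377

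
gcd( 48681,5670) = 81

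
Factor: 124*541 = 67084 = 2^2*31^1*541^1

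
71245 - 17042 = 54203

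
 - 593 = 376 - 969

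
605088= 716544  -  111456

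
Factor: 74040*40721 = 2^3*3^1*5^1*43^1 * 617^1*947^1=3014982840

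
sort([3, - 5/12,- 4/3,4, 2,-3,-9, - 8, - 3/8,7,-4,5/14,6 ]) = [ - 9, - 8, - 4,-3, - 4/3,  -  5/12, - 3/8,5/14, 2, 3,  4,6, 7 ] 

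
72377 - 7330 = 65047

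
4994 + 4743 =9737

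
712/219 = 712/219 =3.25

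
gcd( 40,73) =1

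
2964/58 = 51 + 3/29 = 51.10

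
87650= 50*1753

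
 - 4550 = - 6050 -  - 1500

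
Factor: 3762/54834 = 3^1*11^1 *13^( - 1)*37^(-1) = 33/481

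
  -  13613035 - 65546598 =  - 79159633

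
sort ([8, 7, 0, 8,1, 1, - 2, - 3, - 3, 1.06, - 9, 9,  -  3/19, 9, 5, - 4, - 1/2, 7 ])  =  [ - 9,  -  4 , - 3,-3, - 2, - 1/2, - 3/19,0,1, 1,1.06, 5,7,7, 8, 8 , 9,9]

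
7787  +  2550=10337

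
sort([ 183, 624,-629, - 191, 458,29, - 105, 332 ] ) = [-629, - 191, - 105 , 29, 183,332,458, 624]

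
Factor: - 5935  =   - 5^1*1187^1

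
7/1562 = 7/1562 = 0.00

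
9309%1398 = 921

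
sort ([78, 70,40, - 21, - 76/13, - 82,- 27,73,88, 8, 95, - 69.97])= [ - 82, - 69.97,-27,-21, - 76/13,  8,40,70,73,  78,88,95 ] 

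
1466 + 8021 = 9487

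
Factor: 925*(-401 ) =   -  370925 = - 5^2*37^1 * 401^1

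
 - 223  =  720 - 943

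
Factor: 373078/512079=2^1*3^( - 1 )*131^( - 1) * 167^1  *  1117^1*1303^( -1 )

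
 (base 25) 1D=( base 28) 1A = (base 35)13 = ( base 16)26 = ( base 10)38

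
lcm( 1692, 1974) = 11844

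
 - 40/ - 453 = 40/453 = 0.09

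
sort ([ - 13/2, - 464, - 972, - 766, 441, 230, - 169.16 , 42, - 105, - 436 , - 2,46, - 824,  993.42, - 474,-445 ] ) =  [  -  972, - 824, - 766,  -  474, - 464, - 445, - 436,-169.16, - 105,- 13/2,- 2,42, 46,230, 441,993.42 ] 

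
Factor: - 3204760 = - 2^3 * 5^1*13^1 * 6163^1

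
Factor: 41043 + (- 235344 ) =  - 194301 = - 3^2*21589^1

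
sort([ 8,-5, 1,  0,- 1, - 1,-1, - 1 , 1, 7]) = [ - 5, - 1,-1 , - 1, - 1,0,1, 1,  7, 8] 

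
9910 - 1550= 8360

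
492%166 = 160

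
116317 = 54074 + 62243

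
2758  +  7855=10613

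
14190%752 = 654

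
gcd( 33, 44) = 11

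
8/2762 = 4/1381 = 0.00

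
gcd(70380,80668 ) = 4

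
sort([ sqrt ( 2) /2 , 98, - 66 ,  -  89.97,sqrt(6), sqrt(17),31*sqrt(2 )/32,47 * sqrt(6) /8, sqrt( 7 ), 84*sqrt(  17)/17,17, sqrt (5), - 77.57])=[-89.97, - 77.57,  -  66,sqrt( 2 )/2,31*sqrt(2) /32,sqrt( 5 ),sqrt( 6 ), sqrt( 7) , sqrt(17 ),47 *sqrt(6)/8,  17,84 * sqrt( 17) /17,  98] 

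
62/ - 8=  - 31/4 = - 7.75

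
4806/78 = 61 + 8/13=61.62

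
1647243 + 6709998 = 8357241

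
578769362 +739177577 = 1317946939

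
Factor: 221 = 13^1*17^1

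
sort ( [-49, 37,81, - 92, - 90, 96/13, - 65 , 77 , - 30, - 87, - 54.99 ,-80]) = [ - 92, - 90,-87, - 80, - 65,-54.99, - 49,-30,96/13, 37 , 77,81] 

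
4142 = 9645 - 5503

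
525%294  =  231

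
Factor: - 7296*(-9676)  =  70596096 = 2^9* 3^1*19^1*41^1*59^1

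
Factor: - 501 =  - 3^1* 167^1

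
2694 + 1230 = 3924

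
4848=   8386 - 3538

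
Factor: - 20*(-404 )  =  8080 = 2^4*5^1* 101^1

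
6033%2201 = 1631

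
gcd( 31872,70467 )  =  249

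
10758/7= 10758/7  =  1536.86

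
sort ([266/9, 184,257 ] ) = [ 266/9,184  ,  257]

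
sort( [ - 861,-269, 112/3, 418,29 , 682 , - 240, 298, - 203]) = [-861,- 269,-240,-203, 29, 112/3,298,418, 682]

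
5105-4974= 131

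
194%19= 4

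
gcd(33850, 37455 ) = 5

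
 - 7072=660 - 7732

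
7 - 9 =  - 2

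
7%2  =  1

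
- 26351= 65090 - 91441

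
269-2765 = - 2496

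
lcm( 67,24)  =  1608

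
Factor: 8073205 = 5^1*7^1*230663^1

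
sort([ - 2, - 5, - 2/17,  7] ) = [-5, -2, -2/17, 7] 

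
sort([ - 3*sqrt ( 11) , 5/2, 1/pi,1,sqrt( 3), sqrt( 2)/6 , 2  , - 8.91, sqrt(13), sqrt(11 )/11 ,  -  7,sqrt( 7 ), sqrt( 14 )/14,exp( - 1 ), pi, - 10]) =[ - 10, - 3*sqrt( 11 ),-8.91, - 7, sqrt( 2 )/6,sqrt( 14 )/14,sqrt( 11 )/11, 1/pi,exp(-1),1, sqrt( 3 ), 2,5/2, sqrt (7 ) , pi,sqrt(13)]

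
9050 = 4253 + 4797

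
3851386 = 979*3934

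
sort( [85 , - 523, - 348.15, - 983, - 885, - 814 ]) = [ - 983 , - 885 , - 814,-523,-348.15, 85]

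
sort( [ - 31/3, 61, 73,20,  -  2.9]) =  [ - 31/3, - 2.9,20, 61,73] 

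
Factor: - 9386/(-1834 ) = 4693/917= 7^( - 1) * 13^1*19^2*  131^( - 1)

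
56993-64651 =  - 7658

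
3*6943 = 20829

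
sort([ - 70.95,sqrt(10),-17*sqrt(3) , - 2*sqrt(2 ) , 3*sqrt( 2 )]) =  [ - 70.95,-17 * sqrt( 3 ), - 2*sqrt (2 ), sqrt( 10),3*sqrt(2 )] 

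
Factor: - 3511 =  - 3511^1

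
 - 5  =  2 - 7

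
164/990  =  82/495 =0.17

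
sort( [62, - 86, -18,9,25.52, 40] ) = [ - 86, - 18,9,25.52,40, 62]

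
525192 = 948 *554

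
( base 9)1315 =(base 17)370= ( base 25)1EB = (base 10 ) 986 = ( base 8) 1732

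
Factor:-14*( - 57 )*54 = 2^2 * 3^4 * 7^1  *  19^1 = 43092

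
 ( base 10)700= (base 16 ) 2bc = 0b1010111100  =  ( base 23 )17A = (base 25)130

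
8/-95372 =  - 1 + 23841/23843 = - 0.00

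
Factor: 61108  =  2^2 * 15277^1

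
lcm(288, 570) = 27360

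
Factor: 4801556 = 2^2*1200389^1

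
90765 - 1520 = 89245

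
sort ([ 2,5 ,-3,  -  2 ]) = [ - 3, - 2, 2 , 5] 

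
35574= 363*98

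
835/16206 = 835/16206 = 0.05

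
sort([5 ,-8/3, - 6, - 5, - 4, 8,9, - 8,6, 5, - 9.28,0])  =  [ - 9.28, - 8, - 6,  -  5,-4, - 8/3,  0, 5, 5,  6,8,  9]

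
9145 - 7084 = 2061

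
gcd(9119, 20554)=1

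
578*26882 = 15537796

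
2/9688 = 1/4844 = 0.00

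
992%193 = 27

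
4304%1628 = 1048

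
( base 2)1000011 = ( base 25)2h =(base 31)25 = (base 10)67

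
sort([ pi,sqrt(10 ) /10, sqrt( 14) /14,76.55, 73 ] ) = [ sqrt(14) /14,sqrt( 10 )/10,pi , 73,76.55]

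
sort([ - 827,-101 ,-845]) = [ - 845,-827, - 101] 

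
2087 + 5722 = 7809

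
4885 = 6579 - 1694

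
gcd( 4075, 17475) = 25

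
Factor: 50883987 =3^1*7^1*11^1*181^1*1217^1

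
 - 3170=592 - 3762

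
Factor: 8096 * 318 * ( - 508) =-1307860224  =  -2^8*3^1*11^1 * 23^1*53^1  *127^1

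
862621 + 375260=1237881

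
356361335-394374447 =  - 38013112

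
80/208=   5/13=0.38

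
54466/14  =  27233/7 = 3890.43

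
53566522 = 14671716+38894806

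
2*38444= 76888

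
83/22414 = 83/22414 = 0.00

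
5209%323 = 41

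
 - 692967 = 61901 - 754868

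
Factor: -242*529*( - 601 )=2^1*11^2*23^2*601^1  =  76938818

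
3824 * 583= 2229392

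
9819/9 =1091=1091.00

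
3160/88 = 395/11 =35.91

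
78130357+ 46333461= 124463818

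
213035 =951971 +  - 738936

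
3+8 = 11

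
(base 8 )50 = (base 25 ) 1f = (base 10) 40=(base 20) 20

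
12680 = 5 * 2536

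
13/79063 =13/79063 = 0.00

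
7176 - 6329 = 847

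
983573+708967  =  1692540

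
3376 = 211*16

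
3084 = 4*771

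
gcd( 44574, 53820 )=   138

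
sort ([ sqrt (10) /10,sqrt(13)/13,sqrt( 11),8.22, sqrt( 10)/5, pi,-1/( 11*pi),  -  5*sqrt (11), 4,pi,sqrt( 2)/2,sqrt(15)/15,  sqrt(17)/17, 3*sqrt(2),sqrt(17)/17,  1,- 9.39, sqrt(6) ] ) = [ - 5*sqrt( 11) , - 9.39, - 1/( 11* pi), sqrt(17) /17, sqrt( 17 )/17,sqrt(15)/15,sqrt( 13)/13,sqrt( 10)/10, sqrt( 10) /5, sqrt( 2) /2,1, sqrt( 6),pi,pi, sqrt(11),4,3*sqrt( 2), 8.22]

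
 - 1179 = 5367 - 6546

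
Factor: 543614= 2^1  *  271807^1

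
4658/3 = 4658/3 = 1552.67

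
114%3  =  0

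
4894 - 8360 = -3466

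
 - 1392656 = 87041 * (- 16)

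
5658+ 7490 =13148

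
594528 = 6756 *88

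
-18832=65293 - 84125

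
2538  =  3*846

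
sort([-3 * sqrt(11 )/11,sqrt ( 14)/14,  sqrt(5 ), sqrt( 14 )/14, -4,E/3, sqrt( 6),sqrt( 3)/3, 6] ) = [ - 4, - 3*sqrt(11 )/11, sqrt( 14 )/14,sqrt( 14)/14, sqrt( 3 ) /3, E/3,sqrt( 5),  sqrt( 6), 6] 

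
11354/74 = 5677/37  =  153.43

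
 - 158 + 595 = 437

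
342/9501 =114/3167 = 0.04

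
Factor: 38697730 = 2^1*5^1*23^1*311^1*541^1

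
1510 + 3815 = 5325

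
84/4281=28/1427 = 0.02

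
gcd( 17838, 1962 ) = 18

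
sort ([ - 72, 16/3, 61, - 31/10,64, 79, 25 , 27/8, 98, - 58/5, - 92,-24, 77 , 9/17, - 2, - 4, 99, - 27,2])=[ - 92, -72 ,-27, - 24, - 58/5,-4 , - 31/10, - 2,9/17, 2 , 27/8, 16/3, 25,61, 64,77, 79,98,99 ] 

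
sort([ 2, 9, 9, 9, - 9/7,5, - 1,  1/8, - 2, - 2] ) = [ - 2, - 2,- 9/7,-1,1/8, 2, 5, 9,9, 9]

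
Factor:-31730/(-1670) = 19   =  19^1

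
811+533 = 1344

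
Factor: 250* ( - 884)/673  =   - 2^3 *5^3*13^1*17^1*673^(-1 ) = -  221000/673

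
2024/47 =43 + 3/47 = 43.06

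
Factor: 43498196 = 2^2*7^1 * 1553507^1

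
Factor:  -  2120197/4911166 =  -  2^( - 1 )*13^(-1)*251^1 * 8447^1*188891^( - 1)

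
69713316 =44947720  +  24765596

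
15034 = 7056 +7978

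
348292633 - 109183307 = 239109326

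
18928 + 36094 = 55022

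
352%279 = 73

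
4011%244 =107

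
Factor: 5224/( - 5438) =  - 2612/2719  =  - 2^2*653^1*2719^ ( - 1 ) 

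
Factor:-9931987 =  - 13^1*763999^1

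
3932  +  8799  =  12731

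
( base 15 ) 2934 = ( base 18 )1944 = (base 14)3304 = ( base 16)2278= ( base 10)8824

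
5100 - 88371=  - 83271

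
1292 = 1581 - 289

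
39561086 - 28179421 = 11381665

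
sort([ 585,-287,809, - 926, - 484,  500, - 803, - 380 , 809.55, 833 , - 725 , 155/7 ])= [-926, - 803, - 725,  -  484, - 380, - 287,155/7, 500,585, 809, 809.55, 833 ]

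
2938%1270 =398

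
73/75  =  73/75 = 0.97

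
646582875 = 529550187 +117032688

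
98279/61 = 1611 + 8/61  =  1611.13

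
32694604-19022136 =13672468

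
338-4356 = -4018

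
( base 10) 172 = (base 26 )6G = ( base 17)a2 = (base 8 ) 254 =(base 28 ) 64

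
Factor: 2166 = 2^1*3^1*19^2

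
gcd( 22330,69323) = 1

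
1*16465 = 16465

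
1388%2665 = 1388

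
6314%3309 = 3005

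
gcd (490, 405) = 5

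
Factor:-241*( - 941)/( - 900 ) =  - 226781/900 = -2^( - 2)*3^(  -  2)*5^( - 2)*241^1*941^1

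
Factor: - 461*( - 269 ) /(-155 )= - 124009/155  =  -  5^ ( - 1 ) * 31^(-1 ) * 269^1*461^1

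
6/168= 1/28=0.04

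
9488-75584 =-66096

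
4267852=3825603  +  442249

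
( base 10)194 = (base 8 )302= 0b11000010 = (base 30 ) 6E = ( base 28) 6q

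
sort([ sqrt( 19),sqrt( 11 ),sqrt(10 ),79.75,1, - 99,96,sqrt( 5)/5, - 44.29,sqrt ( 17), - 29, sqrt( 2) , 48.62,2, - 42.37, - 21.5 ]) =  [ - 99, - 44.29 , - 42.37, - 29 , - 21.5,sqrt( 5)/5,1,sqrt( 2),2,sqrt (10),sqrt( 11), sqrt( 17 ),sqrt ( 19),48.62, 79.75,96] 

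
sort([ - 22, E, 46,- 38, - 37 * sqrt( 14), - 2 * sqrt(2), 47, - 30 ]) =[-37 * sqrt ( 14) , - 38, - 30,-22, - 2 *sqrt( 2), E,46, 47]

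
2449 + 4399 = 6848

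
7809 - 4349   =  3460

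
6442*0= 0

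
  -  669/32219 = -669/32219= - 0.02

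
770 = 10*77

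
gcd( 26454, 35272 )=8818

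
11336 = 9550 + 1786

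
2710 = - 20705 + 23415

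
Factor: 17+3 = 20 = 2^2 * 5^1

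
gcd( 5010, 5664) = 6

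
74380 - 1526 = 72854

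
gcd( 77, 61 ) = 1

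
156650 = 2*78325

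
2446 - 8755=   -6309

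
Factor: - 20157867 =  - 3^2*23^1*97381^1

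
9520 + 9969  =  19489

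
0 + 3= 3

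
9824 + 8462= 18286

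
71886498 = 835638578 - 763752080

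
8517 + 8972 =17489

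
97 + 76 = 173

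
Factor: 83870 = 2^1*5^1*8387^1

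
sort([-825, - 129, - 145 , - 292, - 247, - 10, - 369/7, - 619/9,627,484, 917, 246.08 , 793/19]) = [ - 825, - 292,-247, - 145 , - 129, - 619/9, - 369/7,-10 , 793/19, 246.08, 484,627 , 917 ] 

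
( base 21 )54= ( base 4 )1231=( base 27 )41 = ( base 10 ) 109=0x6D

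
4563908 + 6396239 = 10960147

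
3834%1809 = 216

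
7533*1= 7533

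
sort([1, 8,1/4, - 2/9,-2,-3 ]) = [- 3 ,-2, - 2/9, 1/4, 1, 8] 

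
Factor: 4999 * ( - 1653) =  - 8263347  =  - 3^1  *19^1 * 29^1*4999^1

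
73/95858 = 73/95858 = 0.00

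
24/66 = 4/11= 0.36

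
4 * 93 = 372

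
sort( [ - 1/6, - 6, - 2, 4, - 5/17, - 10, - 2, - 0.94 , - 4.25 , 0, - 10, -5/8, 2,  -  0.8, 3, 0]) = [-10, - 10, - 6, - 4.25,-2, - 2, - 0.94,-0.8, - 5/8 , - 5/17 ,-1/6,0 , 0, 2, 3, 4 ] 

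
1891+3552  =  5443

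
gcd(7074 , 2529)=9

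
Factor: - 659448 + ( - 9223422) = -2^1*3^1*5^1*23^1* 14323^1 = -9882870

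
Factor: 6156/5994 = 2^1*19^1*37^(-1 ) = 38/37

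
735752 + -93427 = 642325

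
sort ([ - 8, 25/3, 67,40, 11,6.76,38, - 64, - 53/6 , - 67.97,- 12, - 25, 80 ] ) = [ - 67.97,-64 , - 25, - 12,  -  53/6, - 8,6.76, 25/3,11,38,40,67,80 ]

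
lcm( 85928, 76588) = 3523048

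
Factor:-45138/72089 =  - 2^1 * 3^1 * 7523^1 * 72089^( - 1 )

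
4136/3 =4136/3 = 1378.67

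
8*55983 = 447864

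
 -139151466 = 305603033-444754499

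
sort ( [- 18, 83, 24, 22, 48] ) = [  -  18, 22,24, 48,83]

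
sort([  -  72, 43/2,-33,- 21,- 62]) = [ - 72,  -  62,  -  33, - 21,43/2]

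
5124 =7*732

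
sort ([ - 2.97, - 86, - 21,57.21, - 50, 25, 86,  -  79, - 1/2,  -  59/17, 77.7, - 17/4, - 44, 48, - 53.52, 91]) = [- 86, -79, - 53.52, - 50, - 44, - 21, - 17/4, - 59/17, - 2.97, - 1/2, 25,48, 57.21, 77.7,86, 91 ] 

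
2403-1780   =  623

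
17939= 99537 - 81598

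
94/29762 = 47/14881 = 0.00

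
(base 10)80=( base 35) 2A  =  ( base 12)68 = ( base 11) 73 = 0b1010000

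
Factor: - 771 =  - 3^1 *257^1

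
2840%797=449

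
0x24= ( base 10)36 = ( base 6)100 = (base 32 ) 14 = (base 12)30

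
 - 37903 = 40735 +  - 78638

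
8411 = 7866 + 545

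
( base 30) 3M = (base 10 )112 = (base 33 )3D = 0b1110000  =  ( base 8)160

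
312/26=12 = 12.00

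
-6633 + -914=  - 7547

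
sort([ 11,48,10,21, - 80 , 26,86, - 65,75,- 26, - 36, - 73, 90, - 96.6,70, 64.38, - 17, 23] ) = [ - 96.6, - 80, - 73, - 65, - 36, - 26, - 17,  10,11,21,23,  26,48,64.38, 70 , 75,86,90]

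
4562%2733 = 1829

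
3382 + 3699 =7081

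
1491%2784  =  1491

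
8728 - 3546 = 5182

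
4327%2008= 311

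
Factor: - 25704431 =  - 25704431^1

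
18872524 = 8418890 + 10453634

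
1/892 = 1/892 =0.00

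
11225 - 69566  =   - 58341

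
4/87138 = 2/43569 =0.00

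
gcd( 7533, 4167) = 9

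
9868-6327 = 3541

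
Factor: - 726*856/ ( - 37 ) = 2^4*3^1*11^2 * 37^( - 1 )*107^1 = 621456/37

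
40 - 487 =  - 447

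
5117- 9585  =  -4468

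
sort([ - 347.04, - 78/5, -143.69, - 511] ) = [ - 511, - 347.04, - 143.69 , - 78/5 ] 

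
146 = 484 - 338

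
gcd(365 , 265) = 5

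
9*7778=70002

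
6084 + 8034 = 14118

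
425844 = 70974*6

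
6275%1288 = 1123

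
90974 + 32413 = 123387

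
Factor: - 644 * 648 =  - 2^5 * 3^4 * 7^1 * 23^1 = - 417312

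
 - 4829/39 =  - 4829/39= -123.82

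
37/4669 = 37/4669 = 0.01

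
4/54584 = 1/13646 = 0.00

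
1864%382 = 336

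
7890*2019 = 15929910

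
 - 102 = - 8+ - 94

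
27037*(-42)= -1135554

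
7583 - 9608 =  - 2025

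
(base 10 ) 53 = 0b110101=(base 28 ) 1p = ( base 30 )1N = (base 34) 1j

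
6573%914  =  175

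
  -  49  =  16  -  65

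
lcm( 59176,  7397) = 59176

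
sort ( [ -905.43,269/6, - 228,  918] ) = [ - 905.43, - 228, 269/6, 918] 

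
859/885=859/885 = 0.97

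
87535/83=87535/83 = 1054.64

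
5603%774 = 185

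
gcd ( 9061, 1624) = 1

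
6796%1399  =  1200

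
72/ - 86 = -1  +  7/43 = - 0.84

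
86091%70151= 15940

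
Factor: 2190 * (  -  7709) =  - 16882710 = - 2^1*3^1*5^1*13^1 * 73^1*593^1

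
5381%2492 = 397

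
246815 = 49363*5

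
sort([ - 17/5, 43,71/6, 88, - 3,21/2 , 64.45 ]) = [ - 17/5, - 3, 21/2 , 71/6, 43, 64.45,  88] 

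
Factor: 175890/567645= 22/71 = 2^1*11^1*71^( - 1) 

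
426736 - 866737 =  - 440001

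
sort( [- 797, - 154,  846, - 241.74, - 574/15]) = [ - 797, - 241.74, - 154, - 574/15,846 ]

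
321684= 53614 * 6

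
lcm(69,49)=3381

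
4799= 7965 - 3166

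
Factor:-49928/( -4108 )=2^1 * 13^( - 1)*79^1 = 158/13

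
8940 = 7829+1111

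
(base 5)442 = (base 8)172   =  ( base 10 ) 122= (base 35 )3H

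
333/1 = 333 =333.00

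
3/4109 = 3/4109 = 0.00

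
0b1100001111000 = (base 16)1878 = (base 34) 5e8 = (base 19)h6d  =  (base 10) 6264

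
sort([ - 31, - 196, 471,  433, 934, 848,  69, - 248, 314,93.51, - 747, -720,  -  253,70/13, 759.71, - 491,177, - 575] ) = [ - 747, - 720, - 575, - 491,-253, - 248,- 196,  -  31,70/13,69 , 93.51,177,314,433  ,  471, 759.71, 848, 934]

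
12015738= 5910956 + 6104782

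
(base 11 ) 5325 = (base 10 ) 7045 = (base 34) 637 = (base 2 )1101110000101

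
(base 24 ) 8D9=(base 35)40T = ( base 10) 4929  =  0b1001101000001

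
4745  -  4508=237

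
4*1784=7136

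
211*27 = 5697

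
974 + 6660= 7634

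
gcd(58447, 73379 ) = 1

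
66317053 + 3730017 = 70047070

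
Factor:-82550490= - 2^1*3^1*5^1*11^1*250153^1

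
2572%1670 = 902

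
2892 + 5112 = 8004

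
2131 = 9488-7357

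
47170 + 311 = 47481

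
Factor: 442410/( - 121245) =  - 2^1*59^( - 1)*137^( - 1 )*14747^1 = - 29494/8083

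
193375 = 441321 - 247946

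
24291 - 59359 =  - 35068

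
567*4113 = 2332071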